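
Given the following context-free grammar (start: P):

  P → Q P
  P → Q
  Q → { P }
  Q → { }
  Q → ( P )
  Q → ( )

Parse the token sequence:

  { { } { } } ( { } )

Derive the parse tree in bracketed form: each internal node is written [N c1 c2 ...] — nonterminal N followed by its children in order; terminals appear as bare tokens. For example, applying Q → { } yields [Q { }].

P
Q P
{ P } P
{ Q P } P
{ { } P } P
{ { } Q } P
{ { } { } } P
{ { } { } } Q
{ { } { } } ( P )
{ { } { } } ( Q )
{ { } { } } ( { } )

[P [Q { [P [Q { }] [P [Q { }]]] }] [P [Q ( [P [Q { }]] )]]]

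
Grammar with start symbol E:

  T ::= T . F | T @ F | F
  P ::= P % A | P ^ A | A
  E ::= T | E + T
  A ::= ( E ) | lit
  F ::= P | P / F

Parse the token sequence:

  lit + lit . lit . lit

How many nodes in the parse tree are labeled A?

4

[E [E [T [F [P [A lit]]]]] + [T [T [T [F [P [A lit]]]] . [F [P [A lit]]]] . [F [P [A lit]]]]]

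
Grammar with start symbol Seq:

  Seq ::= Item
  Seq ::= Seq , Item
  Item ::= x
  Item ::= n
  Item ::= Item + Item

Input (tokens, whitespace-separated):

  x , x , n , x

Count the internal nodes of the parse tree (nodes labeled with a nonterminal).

8

[Seq [Seq [Seq [Seq [Item x]] , [Item x]] , [Item n]] , [Item x]]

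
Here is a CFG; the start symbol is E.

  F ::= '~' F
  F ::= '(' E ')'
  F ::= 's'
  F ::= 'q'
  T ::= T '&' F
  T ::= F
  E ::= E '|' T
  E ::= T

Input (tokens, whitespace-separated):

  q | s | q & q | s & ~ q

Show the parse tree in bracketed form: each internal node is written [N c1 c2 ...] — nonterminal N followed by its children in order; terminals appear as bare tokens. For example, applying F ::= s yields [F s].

E
E | T
E | T | T
E | T | T | T
T | T | T | T
F | T | T | T
q | T | T | T
q | F | T | T
q | s | T | T
q | s | T & F | T
q | s | F & F | T
q | s | q & F | T
q | s | q & q | T
q | s | q & q | T & F
q | s | q & q | F & F
q | s | q & q | s & F
q | s | q & q | s & ~ F
q | s | q & q | s & ~ q

[E [E [E [E [T [F q]]] | [T [F s]]] | [T [T [F q]] & [F q]]] | [T [T [F s]] & [F ~ [F q]]]]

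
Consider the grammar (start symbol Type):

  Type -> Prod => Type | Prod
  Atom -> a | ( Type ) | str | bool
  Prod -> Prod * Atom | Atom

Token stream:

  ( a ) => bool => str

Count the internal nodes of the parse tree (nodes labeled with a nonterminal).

[Type [Prod [Atom ( [Type [Prod [Atom a]]] )]] => [Type [Prod [Atom bool]] => [Type [Prod [Atom str]]]]]

12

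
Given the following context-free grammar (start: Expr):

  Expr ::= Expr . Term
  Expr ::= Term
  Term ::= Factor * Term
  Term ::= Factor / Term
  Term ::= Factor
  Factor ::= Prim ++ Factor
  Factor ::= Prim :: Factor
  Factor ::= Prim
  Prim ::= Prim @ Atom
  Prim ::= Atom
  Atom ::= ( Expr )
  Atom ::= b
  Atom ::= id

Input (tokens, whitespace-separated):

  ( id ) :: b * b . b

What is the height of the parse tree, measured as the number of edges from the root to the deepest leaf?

11

[Expr [Expr [Term [Factor [Prim [Atom ( [Expr [Term [Factor [Prim [Atom id]]]]] )]] :: [Factor [Prim [Atom b]]]] * [Term [Factor [Prim [Atom b]]]]]] . [Term [Factor [Prim [Atom b]]]]]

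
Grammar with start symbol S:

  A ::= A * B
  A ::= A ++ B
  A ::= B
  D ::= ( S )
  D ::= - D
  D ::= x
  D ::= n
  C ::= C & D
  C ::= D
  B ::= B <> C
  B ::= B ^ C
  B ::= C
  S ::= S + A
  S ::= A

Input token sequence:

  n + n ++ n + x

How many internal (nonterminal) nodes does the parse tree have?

19

[S [S [S [A [B [C [D n]]]]] + [A [A [B [C [D n]]]] ++ [B [C [D n]]]]] + [A [B [C [D x]]]]]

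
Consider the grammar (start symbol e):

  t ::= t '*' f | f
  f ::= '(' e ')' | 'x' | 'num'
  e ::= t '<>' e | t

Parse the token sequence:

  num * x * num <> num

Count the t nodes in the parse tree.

[e [t [t [t [f num]] * [f x]] * [f num]] <> [e [t [f num]]]]

4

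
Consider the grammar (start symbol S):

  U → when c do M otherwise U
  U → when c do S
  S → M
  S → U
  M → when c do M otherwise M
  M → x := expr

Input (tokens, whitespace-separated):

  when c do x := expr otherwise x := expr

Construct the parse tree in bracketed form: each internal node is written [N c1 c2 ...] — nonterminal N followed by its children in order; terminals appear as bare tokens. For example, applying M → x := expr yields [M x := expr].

[S [M when c do [M x := expr] otherwise [M x := expr]]]

S
M
when c do M otherwise M
when c do x := expr otherwise M
when c do x := expr otherwise x := expr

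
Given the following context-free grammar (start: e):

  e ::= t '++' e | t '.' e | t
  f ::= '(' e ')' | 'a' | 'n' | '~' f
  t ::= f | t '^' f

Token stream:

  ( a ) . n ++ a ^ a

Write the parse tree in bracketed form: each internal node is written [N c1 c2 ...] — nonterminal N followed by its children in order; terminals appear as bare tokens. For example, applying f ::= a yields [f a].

e
t . e
f . e
( e ) . e
( t ) . e
( f ) . e
( a ) . e
( a ) . t ++ e
( a ) . f ++ e
( a ) . n ++ e
( a ) . n ++ t
( a ) . n ++ t ^ f
( a ) . n ++ f ^ f
( a ) . n ++ a ^ f
( a ) . n ++ a ^ a

[e [t [f ( [e [t [f a]]] )]] . [e [t [f n]] ++ [e [t [t [f a]] ^ [f a]]]]]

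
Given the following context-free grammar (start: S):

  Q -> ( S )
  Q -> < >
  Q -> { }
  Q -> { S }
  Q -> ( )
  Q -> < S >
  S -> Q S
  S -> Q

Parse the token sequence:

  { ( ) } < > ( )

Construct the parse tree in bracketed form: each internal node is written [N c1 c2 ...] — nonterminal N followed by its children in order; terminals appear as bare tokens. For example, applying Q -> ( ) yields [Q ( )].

[S [Q { [S [Q ( )]] }] [S [Q < >] [S [Q ( )]]]]

S
Q S
{ S } S
{ Q } S
{ ( ) } S
{ ( ) } Q S
{ ( ) } < > S
{ ( ) } < > Q
{ ( ) } < > ( )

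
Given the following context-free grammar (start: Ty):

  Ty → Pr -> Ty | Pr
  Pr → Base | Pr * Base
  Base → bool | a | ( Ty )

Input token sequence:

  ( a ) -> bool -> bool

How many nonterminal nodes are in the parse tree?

12

[Ty [Pr [Base ( [Ty [Pr [Base a]]] )]] -> [Ty [Pr [Base bool]] -> [Ty [Pr [Base bool]]]]]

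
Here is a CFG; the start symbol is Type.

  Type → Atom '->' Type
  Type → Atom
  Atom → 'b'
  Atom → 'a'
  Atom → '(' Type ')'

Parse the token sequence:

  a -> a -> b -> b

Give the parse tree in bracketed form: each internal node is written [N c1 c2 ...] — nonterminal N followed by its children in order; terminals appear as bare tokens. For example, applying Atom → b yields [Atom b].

Type
Atom -> Type
a -> Type
a -> Atom -> Type
a -> a -> Type
a -> a -> Atom -> Type
a -> a -> b -> Type
a -> a -> b -> Atom
a -> a -> b -> b

[Type [Atom a] -> [Type [Atom a] -> [Type [Atom b] -> [Type [Atom b]]]]]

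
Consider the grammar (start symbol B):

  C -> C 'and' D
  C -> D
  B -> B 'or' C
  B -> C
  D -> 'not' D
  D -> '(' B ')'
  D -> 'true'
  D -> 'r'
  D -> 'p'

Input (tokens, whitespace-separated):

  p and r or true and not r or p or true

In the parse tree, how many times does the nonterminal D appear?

7

[B [B [B [B [C [C [D p]] and [D r]]] or [C [C [D true]] and [D not [D r]]]] or [C [D p]]] or [C [D true]]]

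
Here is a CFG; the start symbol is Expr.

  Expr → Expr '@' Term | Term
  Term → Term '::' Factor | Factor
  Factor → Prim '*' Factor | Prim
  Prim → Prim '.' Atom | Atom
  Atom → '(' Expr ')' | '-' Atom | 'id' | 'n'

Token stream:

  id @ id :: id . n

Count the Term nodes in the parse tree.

[Expr [Expr [Term [Factor [Prim [Atom id]]]]] @ [Term [Term [Factor [Prim [Atom id]]]] :: [Factor [Prim [Prim [Atom id]] . [Atom n]]]]]

3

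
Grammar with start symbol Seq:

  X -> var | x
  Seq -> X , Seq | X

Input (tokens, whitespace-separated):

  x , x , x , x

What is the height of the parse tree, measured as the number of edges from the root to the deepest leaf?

5

[Seq [X x] , [Seq [X x] , [Seq [X x] , [Seq [X x]]]]]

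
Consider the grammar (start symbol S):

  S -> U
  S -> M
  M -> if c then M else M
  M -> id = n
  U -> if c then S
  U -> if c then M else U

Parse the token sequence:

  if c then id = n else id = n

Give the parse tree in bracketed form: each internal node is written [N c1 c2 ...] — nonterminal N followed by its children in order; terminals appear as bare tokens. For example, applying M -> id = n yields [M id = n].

S
M
if c then M else M
if c then id = n else M
if c then id = n else id = n

[S [M if c then [M id = n] else [M id = n]]]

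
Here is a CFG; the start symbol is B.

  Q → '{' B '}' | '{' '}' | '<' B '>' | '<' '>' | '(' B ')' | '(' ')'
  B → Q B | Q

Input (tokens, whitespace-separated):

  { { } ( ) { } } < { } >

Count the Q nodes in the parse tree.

6

[B [Q { [B [Q { }] [B [Q ( )] [B [Q { }]]]] }] [B [Q < [B [Q { }]] >]]]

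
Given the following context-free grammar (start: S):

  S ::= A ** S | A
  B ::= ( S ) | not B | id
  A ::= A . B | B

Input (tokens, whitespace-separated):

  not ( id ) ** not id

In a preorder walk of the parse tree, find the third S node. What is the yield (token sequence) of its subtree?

not id

[S [A [B not [B ( [S [A [B id]]] )]]] ** [S [A [B not [B id]]]]]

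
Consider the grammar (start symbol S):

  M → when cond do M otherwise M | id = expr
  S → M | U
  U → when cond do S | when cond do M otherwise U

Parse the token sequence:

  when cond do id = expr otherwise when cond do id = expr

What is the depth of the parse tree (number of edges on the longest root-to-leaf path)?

5

[S [U when cond do [M id = expr] otherwise [U when cond do [S [M id = expr]]]]]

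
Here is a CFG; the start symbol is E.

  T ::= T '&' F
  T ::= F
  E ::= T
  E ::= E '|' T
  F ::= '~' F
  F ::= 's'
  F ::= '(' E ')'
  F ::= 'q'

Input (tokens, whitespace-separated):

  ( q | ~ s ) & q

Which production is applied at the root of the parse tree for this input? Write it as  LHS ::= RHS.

E ::= T

[E [T [T [F ( [E [E [T [F q]]] | [T [F ~ [F s]]]] )]] & [F q]]]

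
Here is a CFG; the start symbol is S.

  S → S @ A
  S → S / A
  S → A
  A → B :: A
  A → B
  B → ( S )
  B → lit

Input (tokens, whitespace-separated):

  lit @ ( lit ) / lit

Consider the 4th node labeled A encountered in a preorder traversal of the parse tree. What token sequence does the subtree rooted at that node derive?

lit

[S [S [S [A [B lit]]] @ [A [B ( [S [A [B lit]]] )]]] / [A [B lit]]]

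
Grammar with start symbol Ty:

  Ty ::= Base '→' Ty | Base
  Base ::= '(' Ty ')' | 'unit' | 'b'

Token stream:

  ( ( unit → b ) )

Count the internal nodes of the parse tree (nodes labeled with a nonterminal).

[Ty [Base ( [Ty [Base ( [Ty [Base unit] → [Ty [Base b]]] )]] )]]

8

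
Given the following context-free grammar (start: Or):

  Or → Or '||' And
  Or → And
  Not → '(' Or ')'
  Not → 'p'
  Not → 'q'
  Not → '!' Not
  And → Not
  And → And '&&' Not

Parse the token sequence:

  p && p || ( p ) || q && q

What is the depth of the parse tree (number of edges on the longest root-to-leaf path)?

[Or [Or [Or [And [And [Not p]] && [Not p]]] || [And [Not ( [Or [And [Not p]]] )]]] || [And [And [Not q]] && [Not q]]]

7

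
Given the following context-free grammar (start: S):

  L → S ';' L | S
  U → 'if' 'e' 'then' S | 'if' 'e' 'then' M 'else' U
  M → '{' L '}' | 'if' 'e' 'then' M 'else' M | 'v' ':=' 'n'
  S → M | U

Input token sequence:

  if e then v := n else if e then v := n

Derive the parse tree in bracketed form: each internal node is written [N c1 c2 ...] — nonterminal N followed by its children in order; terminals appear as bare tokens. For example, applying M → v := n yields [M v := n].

S
U
if e then M else U
if e then v := n else U
if e then v := n else if e then S
if e then v := n else if e then M
if e then v := n else if e then v := n

[S [U if e then [M v := n] else [U if e then [S [M v := n]]]]]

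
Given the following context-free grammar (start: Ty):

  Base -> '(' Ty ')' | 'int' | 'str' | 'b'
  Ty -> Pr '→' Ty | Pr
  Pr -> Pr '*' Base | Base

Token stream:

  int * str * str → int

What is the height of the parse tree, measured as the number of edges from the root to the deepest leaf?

[Ty [Pr [Pr [Pr [Base int]] * [Base str]] * [Base str]] → [Ty [Pr [Base int]]]]

5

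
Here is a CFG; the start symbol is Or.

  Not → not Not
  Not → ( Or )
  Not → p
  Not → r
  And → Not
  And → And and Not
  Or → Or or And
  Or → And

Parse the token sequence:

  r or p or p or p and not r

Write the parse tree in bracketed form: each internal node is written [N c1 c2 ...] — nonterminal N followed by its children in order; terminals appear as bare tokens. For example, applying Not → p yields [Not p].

[Or [Or [Or [Or [And [Not r]]] or [And [Not p]]] or [And [Not p]]] or [And [And [Not p]] and [Not not [Not r]]]]

Or
Or or And
Or or And or And
Or or And or And or And
And or And or And or And
Not or And or And or And
r or And or And or And
r or Not or And or And
r or p or And or And
r or p or Not or And
r or p or p or And
r or p or p or And and Not
r or p or p or Not and Not
r or p or p or p and Not
r or p or p or p and not Not
r or p or p or p and not r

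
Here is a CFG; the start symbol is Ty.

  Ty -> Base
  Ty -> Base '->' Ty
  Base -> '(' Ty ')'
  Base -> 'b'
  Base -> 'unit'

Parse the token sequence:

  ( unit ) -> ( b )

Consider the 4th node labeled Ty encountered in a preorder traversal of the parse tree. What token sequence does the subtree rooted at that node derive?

[Ty [Base ( [Ty [Base unit]] )] -> [Ty [Base ( [Ty [Base b]] )]]]

b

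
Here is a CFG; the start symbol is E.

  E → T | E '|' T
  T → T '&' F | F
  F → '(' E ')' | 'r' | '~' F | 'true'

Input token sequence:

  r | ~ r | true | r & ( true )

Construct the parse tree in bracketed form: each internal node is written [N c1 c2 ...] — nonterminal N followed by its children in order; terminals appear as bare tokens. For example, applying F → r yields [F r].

[E [E [E [E [T [F r]]] | [T [F ~ [F r]]]] | [T [F true]]] | [T [T [F r]] & [F ( [E [T [F true]]] )]]]

E
E | T
E | T | T
E | T | T | T
T | T | T | T
F | T | T | T
r | T | T | T
r | F | T | T
r | ~ F | T | T
r | ~ r | T | T
r | ~ r | F | T
r | ~ r | true | T
r | ~ r | true | T & F
r | ~ r | true | F & F
r | ~ r | true | r & F
r | ~ r | true | r & ( E )
r | ~ r | true | r & ( T )
r | ~ r | true | r & ( F )
r | ~ r | true | r & ( true )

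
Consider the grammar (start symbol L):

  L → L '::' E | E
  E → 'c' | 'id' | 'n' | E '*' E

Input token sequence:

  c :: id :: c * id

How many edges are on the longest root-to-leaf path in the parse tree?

4

[L [L [L [E c]] :: [E id]] :: [E [E c] * [E id]]]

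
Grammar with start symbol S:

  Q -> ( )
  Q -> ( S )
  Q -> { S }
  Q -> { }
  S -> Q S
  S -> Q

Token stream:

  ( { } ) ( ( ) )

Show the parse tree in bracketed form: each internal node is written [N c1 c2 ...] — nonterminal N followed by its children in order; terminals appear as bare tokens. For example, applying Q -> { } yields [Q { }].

S
Q S
( S ) S
( Q ) S
( { } ) S
( { } ) Q
( { } ) ( S )
( { } ) ( Q )
( { } ) ( ( ) )

[S [Q ( [S [Q { }]] )] [S [Q ( [S [Q ( )]] )]]]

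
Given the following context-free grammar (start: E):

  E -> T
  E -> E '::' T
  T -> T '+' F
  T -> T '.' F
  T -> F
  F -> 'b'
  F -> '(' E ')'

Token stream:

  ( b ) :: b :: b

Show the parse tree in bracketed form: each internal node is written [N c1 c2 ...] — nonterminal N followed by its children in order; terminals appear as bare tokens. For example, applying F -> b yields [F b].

E
E :: T
E :: T :: T
T :: T :: T
F :: T :: T
( E ) :: T :: T
( T ) :: T :: T
( F ) :: T :: T
( b ) :: T :: T
( b ) :: F :: T
( b ) :: b :: T
( b ) :: b :: F
( b ) :: b :: b

[E [E [E [T [F ( [E [T [F b]]] )]]] :: [T [F b]]] :: [T [F b]]]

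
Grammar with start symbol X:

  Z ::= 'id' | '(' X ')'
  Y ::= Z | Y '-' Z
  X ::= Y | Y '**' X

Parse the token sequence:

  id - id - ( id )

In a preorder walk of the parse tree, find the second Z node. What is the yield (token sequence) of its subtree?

[X [Y [Y [Y [Z id]] - [Z id]] - [Z ( [X [Y [Z id]]] )]]]

id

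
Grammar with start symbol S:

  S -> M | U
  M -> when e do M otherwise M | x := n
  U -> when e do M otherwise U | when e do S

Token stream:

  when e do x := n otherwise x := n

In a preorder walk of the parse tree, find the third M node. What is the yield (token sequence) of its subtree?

[S [M when e do [M x := n] otherwise [M x := n]]]

x := n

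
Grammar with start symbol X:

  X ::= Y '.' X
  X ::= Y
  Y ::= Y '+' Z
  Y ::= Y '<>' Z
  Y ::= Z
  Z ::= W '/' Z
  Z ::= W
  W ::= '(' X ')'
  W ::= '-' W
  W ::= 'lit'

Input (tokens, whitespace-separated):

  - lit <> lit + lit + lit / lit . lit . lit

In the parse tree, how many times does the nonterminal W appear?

[X [Y [Y [Y [Y [Z [W - [W lit]]]] <> [Z [W lit]]] + [Z [W lit]]] + [Z [W lit] / [Z [W lit]]]] . [X [Y [Z [W lit]]] . [X [Y [Z [W lit]]]]]]

8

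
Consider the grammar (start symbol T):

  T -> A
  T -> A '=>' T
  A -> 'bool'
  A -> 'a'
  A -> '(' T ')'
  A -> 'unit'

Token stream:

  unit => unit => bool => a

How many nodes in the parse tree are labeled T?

4

[T [A unit] => [T [A unit] => [T [A bool] => [T [A a]]]]]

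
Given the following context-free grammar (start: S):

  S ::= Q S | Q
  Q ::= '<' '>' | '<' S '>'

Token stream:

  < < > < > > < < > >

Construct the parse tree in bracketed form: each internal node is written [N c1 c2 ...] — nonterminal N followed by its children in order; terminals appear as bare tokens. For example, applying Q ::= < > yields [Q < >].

[S [Q < [S [Q < >] [S [Q < >]]] >] [S [Q < [S [Q < >]] >]]]

S
Q S
< S > S
< Q S > S
< < > S > S
< < > Q > S
< < > < > > S
< < > < > > Q
< < > < > > < S >
< < > < > > < Q >
< < > < > > < < > >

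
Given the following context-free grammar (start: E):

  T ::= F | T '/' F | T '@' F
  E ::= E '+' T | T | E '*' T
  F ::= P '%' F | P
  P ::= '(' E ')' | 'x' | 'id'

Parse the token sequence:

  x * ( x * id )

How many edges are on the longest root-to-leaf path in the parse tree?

9

[E [E [T [F [P x]]]] * [T [F [P ( [E [E [T [F [P x]]]] * [T [F [P id]]]] )]]]]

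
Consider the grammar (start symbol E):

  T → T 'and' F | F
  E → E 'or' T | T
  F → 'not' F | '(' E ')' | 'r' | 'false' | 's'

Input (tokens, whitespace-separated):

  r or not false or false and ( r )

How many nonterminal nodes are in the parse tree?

15

[E [E [E [T [F r]]] or [T [F not [F false]]]] or [T [T [F false]] and [F ( [E [T [F r]]] )]]]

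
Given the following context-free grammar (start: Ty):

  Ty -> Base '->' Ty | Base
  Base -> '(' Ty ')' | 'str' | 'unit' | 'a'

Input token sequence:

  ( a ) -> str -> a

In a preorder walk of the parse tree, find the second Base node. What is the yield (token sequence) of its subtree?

a

[Ty [Base ( [Ty [Base a]] )] -> [Ty [Base str] -> [Ty [Base a]]]]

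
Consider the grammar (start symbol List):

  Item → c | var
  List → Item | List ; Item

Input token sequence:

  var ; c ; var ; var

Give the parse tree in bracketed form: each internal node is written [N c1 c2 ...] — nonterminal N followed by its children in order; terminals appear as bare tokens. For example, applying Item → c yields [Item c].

List
List ; Item
List ; Item ; Item
List ; Item ; Item ; Item
Item ; Item ; Item ; Item
var ; Item ; Item ; Item
var ; c ; Item ; Item
var ; c ; var ; Item
var ; c ; var ; var

[List [List [List [List [Item var]] ; [Item c]] ; [Item var]] ; [Item var]]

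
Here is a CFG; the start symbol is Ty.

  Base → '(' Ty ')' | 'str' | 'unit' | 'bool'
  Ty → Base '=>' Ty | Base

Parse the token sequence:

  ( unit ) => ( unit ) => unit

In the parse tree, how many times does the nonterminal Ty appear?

5

[Ty [Base ( [Ty [Base unit]] )] => [Ty [Base ( [Ty [Base unit]] )] => [Ty [Base unit]]]]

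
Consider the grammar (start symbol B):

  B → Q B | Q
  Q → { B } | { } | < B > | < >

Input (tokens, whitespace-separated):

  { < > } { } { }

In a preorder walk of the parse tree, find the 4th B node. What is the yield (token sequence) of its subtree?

{ }

[B [Q { [B [Q < >]] }] [B [Q { }] [B [Q { }]]]]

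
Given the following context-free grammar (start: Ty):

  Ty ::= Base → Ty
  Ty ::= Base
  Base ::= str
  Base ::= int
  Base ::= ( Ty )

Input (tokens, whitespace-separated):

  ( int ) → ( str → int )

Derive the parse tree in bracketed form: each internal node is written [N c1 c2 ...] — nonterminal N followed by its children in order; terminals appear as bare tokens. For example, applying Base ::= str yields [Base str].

Ty
Base → Ty
( Ty ) → Ty
( Base ) → Ty
( int ) → Ty
( int ) → Base
( int ) → ( Ty )
( int ) → ( Base → Ty )
( int ) → ( str → Ty )
( int ) → ( str → Base )
( int ) → ( str → int )

[Ty [Base ( [Ty [Base int]] )] → [Ty [Base ( [Ty [Base str] → [Ty [Base int]]] )]]]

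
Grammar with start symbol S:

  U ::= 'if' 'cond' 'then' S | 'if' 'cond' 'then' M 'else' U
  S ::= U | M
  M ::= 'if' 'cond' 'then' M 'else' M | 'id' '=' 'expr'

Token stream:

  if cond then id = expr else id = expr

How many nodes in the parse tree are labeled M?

[S [M if cond then [M id = expr] else [M id = expr]]]

3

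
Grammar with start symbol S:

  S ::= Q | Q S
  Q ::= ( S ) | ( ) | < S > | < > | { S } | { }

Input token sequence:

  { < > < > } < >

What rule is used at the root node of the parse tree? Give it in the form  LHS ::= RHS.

[S [Q { [S [Q < >] [S [Q < >]]] }] [S [Q < >]]]

S ::= Q S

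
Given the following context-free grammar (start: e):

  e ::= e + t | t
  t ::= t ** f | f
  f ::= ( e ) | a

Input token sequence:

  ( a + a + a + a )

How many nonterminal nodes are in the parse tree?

[e [t [f ( [e [e [e [e [t [f a]]] + [t [f a]]] + [t [f a]]] + [t [f a]]] )]]]

15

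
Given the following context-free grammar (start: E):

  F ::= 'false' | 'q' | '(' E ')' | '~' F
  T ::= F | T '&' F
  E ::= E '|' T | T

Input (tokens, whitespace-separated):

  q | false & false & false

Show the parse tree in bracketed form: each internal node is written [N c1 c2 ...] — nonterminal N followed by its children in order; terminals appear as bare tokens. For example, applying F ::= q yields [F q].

E
E | T
T | T
F | T
q | T
q | T & F
q | T & F & F
q | F & F & F
q | false & F & F
q | false & false & F
q | false & false & false

[E [E [T [F q]]] | [T [T [T [F false]] & [F false]] & [F false]]]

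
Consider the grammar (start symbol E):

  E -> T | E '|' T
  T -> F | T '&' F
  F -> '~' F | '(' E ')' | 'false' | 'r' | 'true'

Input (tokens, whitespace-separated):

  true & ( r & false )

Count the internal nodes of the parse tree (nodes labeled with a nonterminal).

[E [T [T [F true]] & [F ( [E [T [T [F r]] & [F false]]] )]]]

10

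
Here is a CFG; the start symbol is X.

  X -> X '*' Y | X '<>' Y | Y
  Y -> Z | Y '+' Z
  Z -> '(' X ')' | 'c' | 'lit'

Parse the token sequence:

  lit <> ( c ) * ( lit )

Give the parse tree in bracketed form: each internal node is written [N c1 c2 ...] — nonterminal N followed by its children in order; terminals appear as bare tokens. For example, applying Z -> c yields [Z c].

[X [X [X [Y [Z lit]]] <> [Y [Z ( [X [Y [Z c]]] )]]] * [Y [Z ( [X [Y [Z lit]]] )]]]

X
X * Y
X <> Y * Y
Y <> Y * Y
Z <> Y * Y
lit <> Y * Y
lit <> Z * Y
lit <> ( X ) * Y
lit <> ( Y ) * Y
lit <> ( Z ) * Y
lit <> ( c ) * Y
lit <> ( c ) * Z
lit <> ( c ) * ( X )
lit <> ( c ) * ( Y )
lit <> ( c ) * ( Z )
lit <> ( c ) * ( lit )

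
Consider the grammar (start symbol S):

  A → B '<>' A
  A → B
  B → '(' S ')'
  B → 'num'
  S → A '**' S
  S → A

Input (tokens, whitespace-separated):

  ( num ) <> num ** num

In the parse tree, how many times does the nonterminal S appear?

[S [A [B ( [S [A [B num]]] )] <> [A [B num]]] ** [S [A [B num]]]]

3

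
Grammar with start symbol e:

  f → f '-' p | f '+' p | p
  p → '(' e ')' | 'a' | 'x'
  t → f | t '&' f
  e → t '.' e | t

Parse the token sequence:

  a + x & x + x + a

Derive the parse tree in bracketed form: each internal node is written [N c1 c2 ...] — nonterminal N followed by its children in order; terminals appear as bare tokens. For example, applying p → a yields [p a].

[e [t [t [f [f [p a]] + [p x]]] & [f [f [f [p x]] + [p x]] + [p a]]]]

e
t
t & f
f & f
f + p & f
p + p & f
a + p & f
a + x & f
a + x & f + p
a + x & f + p + p
a + x & p + p + p
a + x & x + p + p
a + x & x + x + p
a + x & x + x + a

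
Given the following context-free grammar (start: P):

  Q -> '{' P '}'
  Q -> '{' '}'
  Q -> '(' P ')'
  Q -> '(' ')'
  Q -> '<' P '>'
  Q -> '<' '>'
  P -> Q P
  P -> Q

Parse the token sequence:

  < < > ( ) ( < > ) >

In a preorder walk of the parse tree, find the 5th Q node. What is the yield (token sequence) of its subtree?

< >

[P [Q < [P [Q < >] [P [Q ( )] [P [Q ( [P [Q < >]] )]]]] >]]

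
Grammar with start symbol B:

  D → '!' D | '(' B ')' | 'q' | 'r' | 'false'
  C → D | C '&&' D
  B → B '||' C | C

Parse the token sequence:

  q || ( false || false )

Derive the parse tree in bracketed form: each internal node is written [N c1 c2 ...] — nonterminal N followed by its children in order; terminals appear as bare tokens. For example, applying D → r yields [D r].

[B [B [C [D q]]] || [C [D ( [B [B [C [D false]]] || [C [D false]]] )]]]

B
B || C
C || C
D || C
q || C
q || D
q || ( B )
q || ( B || C )
q || ( C || C )
q || ( D || C )
q || ( false || C )
q || ( false || D )
q || ( false || false )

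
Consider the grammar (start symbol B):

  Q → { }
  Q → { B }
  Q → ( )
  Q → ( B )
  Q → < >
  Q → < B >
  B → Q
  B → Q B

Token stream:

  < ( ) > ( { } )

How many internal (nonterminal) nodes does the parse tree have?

[B [Q < [B [Q ( )]] >] [B [Q ( [B [Q { }]] )]]]

8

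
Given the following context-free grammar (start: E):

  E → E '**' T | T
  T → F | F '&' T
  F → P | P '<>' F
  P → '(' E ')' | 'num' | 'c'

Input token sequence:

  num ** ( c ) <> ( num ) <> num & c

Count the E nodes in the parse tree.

4

[E [E [T [F [P num]]]] ** [T [F [P ( [E [T [F [P c]]]] )] <> [F [P ( [E [T [F [P num]]]] )] <> [F [P num]]]] & [T [F [P c]]]]]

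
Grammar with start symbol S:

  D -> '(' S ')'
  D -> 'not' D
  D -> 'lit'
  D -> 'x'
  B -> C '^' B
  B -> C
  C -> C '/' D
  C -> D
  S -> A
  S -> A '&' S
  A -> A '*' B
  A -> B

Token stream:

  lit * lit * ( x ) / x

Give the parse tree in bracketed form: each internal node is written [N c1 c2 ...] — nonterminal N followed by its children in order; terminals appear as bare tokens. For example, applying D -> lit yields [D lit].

[S [A [A [A [B [C [D lit]]]] * [B [C [D lit]]]] * [B [C [C [D ( [S [A [B [C [D x]]]]] )]] / [D x]]]]]

S
A
A * B
A * B * B
B * B * B
C * B * B
D * B * B
lit * B * B
lit * C * B
lit * D * B
lit * lit * B
lit * lit * C
lit * lit * C / D
lit * lit * D / D
lit * lit * ( S ) / D
lit * lit * ( A ) / D
lit * lit * ( B ) / D
lit * lit * ( C ) / D
lit * lit * ( D ) / D
lit * lit * ( x ) / D
lit * lit * ( x ) / x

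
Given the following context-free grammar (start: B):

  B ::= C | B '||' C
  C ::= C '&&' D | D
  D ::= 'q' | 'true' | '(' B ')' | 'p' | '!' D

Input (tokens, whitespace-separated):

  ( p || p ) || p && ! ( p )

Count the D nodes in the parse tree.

7

[B [B [C [D ( [B [B [C [D p]]] || [C [D p]]] )]]] || [C [C [D p]] && [D ! [D ( [B [C [D p]]] )]]]]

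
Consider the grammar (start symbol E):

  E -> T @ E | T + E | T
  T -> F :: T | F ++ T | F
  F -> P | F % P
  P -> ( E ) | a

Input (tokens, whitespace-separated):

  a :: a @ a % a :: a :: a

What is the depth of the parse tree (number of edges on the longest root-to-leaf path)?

[E [T [F [P a]] :: [T [F [P a]]]] @ [E [T [F [F [P a]] % [P a]] :: [T [F [P a]] :: [T [F [P a]]]]]]]

7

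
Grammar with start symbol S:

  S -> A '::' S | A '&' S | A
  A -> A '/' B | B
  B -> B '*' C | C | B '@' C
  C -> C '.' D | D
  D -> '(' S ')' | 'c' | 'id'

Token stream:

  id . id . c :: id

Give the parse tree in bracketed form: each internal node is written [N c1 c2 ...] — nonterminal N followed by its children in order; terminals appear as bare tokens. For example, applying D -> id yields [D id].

S
A :: S
B :: S
C :: S
C . D :: S
C . D . D :: S
D . D . D :: S
id . D . D :: S
id . id . D :: S
id . id . c :: S
id . id . c :: A
id . id . c :: B
id . id . c :: C
id . id . c :: D
id . id . c :: id

[S [A [B [C [C [C [D id]] . [D id]] . [D c]]]] :: [S [A [B [C [D id]]]]]]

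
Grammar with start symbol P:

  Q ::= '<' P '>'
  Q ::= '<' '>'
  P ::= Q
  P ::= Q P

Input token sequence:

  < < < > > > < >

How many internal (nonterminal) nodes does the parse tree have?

[P [Q < [P [Q < [P [Q < >]] >]] >] [P [Q < >]]]

8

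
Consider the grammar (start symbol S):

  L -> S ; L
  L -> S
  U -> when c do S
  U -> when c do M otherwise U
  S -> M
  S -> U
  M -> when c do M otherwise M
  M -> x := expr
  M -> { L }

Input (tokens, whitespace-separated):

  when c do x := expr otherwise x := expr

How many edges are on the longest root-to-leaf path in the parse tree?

[S [M when c do [M x := expr] otherwise [M x := expr]]]

3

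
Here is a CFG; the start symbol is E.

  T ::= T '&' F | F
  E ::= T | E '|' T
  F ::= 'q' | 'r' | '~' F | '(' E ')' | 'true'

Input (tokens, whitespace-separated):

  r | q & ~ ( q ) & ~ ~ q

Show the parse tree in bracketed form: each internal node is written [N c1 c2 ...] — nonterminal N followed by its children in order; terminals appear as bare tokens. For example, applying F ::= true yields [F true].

E
E | T
T | T
F | T
r | T
r | T & F
r | T & F & F
r | F & F & F
r | q & F & F
r | q & ~ F & F
r | q & ~ ( E ) & F
r | q & ~ ( T ) & F
r | q & ~ ( F ) & F
r | q & ~ ( q ) & F
r | q & ~ ( q ) & ~ F
r | q & ~ ( q ) & ~ ~ F
r | q & ~ ( q ) & ~ ~ q

[E [E [T [F r]]] | [T [T [T [F q]] & [F ~ [F ( [E [T [F q]]] )]]] & [F ~ [F ~ [F q]]]]]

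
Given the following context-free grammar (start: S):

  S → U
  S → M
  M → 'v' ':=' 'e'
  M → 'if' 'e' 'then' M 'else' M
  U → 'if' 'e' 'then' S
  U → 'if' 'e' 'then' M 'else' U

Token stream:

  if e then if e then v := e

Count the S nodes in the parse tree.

[S [U if e then [S [U if e then [S [M v := e]]]]]]

3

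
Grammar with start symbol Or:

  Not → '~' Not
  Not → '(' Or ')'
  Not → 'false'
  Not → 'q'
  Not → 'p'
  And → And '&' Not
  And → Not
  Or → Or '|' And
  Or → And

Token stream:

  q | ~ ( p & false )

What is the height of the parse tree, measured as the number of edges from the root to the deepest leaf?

8

[Or [Or [And [Not q]]] | [And [Not ~ [Not ( [Or [And [And [Not p]] & [Not false]]] )]]]]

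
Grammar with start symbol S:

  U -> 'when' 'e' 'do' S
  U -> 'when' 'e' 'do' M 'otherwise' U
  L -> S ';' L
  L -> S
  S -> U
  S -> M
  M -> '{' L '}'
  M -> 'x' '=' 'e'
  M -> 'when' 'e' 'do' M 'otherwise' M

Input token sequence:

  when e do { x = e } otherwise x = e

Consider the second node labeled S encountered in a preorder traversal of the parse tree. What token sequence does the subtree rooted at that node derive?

[S [M when e do [M { [L [S [M x = e]]] }] otherwise [M x = e]]]

x = e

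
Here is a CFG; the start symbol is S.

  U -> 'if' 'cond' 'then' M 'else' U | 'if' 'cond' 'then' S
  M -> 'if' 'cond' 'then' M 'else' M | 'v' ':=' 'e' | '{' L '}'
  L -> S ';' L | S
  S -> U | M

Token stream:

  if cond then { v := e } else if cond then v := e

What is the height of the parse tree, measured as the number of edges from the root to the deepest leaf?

[S [U if cond then [M { [L [S [M v := e]]] }] else [U if cond then [S [M v := e]]]]]

6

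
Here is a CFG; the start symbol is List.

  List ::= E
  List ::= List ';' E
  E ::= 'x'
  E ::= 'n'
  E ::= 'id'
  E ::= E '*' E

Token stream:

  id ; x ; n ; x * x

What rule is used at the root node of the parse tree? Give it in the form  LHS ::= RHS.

[List [List [List [List [E id]] ; [E x]] ; [E n]] ; [E [E x] * [E x]]]

List ::= List ';' E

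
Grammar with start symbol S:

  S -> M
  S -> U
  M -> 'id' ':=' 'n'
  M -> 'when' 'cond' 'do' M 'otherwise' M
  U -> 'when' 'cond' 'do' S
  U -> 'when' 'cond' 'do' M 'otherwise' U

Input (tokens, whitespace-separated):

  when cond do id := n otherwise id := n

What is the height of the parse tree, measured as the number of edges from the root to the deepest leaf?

[S [M when cond do [M id := n] otherwise [M id := n]]]

3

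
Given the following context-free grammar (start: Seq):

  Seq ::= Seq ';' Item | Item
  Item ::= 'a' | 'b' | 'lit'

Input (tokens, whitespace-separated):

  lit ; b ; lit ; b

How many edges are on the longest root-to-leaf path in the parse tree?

[Seq [Seq [Seq [Seq [Item lit]] ; [Item b]] ; [Item lit]] ; [Item b]]

5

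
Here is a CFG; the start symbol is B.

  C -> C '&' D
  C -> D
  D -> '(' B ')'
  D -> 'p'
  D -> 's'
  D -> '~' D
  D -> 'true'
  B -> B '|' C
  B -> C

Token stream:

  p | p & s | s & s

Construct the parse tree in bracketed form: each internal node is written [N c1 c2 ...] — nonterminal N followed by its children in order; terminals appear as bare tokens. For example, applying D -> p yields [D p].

B
B | C
B | C | C
C | C | C
D | C | C
p | C | C
p | C & D | C
p | D & D | C
p | p & D | C
p | p & s | C
p | p & s | C & D
p | p & s | D & D
p | p & s | s & D
p | p & s | s & s

[B [B [B [C [D p]]] | [C [C [D p]] & [D s]]] | [C [C [D s]] & [D s]]]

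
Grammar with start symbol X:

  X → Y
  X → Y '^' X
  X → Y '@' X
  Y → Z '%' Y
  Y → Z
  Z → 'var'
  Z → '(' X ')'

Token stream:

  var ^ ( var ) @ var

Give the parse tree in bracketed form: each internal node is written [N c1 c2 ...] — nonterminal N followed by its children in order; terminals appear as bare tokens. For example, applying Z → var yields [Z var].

[X [Y [Z var]] ^ [X [Y [Z ( [X [Y [Z var]]] )]] @ [X [Y [Z var]]]]]

X
Y ^ X
Z ^ X
var ^ X
var ^ Y @ X
var ^ Z @ X
var ^ ( X ) @ X
var ^ ( Y ) @ X
var ^ ( Z ) @ X
var ^ ( var ) @ X
var ^ ( var ) @ Y
var ^ ( var ) @ Z
var ^ ( var ) @ var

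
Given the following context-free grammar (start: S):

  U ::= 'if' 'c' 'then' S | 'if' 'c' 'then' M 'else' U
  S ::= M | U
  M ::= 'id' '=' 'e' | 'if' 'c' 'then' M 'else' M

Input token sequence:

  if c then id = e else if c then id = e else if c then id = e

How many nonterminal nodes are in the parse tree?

[S [U if c then [M id = e] else [U if c then [M id = e] else [U if c then [S [M id = e]]]]]]

8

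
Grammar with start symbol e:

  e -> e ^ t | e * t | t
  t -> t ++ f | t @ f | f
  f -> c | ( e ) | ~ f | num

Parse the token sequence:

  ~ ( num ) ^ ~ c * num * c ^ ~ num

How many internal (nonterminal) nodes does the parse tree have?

[e [e [e [e [e [t [f ~ [f ( [e [t [f num]]] )]]]] ^ [t [f ~ [f c]]]] * [t [f num]]] * [t [f c]]] ^ [t [f ~ [f num]]]]

21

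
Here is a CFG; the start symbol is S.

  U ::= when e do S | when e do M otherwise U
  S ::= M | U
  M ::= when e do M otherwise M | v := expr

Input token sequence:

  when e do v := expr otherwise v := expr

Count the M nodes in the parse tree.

3

[S [M when e do [M v := expr] otherwise [M v := expr]]]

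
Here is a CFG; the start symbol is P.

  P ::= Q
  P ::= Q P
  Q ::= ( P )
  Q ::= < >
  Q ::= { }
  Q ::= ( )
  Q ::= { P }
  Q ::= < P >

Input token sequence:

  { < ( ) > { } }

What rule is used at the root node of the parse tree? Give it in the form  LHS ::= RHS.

[P [Q { [P [Q < [P [Q ( )]] >] [P [Q { }]]] }]]

P ::= Q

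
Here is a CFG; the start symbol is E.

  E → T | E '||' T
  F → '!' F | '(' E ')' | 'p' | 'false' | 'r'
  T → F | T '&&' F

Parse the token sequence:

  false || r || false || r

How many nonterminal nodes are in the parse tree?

[E [E [E [E [T [F false]]] || [T [F r]]] || [T [F false]]] || [T [F r]]]

12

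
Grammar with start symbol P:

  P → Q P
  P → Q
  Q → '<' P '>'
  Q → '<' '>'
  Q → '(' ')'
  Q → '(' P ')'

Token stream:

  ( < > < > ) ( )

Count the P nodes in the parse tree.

4

[P [Q ( [P [Q < >] [P [Q < >]]] )] [P [Q ( )]]]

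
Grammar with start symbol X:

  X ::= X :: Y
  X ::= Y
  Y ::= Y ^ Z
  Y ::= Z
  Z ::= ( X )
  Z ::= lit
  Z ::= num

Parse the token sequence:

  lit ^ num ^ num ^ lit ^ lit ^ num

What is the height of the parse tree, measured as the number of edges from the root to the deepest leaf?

8

[X [Y [Y [Y [Y [Y [Y [Z lit]] ^ [Z num]] ^ [Z num]] ^ [Z lit]] ^ [Z lit]] ^ [Z num]]]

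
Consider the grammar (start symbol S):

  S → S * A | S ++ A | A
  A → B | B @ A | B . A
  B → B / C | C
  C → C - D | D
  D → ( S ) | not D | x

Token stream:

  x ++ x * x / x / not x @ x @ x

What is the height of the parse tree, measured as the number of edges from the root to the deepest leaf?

7

[S [S [S [A [B [C [D x]]]]] ++ [A [B [C [D x]]]]] * [A [B [B [B [C [D x]]] / [C [D x]]] / [C [D not [D x]]]] @ [A [B [C [D x]]] @ [A [B [C [D x]]]]]]]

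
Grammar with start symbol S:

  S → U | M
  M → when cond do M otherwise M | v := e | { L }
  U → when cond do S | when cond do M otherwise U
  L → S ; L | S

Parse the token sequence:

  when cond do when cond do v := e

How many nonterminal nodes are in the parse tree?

[S [U when cond do [S [U when cond do [S [M v := e]]]]]]

6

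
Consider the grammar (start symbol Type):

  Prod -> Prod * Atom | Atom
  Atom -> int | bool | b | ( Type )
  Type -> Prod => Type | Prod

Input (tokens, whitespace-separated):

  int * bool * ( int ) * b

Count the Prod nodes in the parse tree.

[Type [Prod [Prod [Prod [Prod [Atom int]] * [Atom bool]] * [Atom ( [Type [Prod [Atom int]]] )]] * [Atom b]]]

5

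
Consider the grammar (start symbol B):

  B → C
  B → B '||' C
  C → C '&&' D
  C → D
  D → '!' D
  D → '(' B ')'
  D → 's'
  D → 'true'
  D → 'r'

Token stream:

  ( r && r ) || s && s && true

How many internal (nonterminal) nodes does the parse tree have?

15

[B [B [C [D ( [B [C [C [D r]] && [D r]]] )]]] || [C [C [C [D s]] && [D s]] && [D true]]]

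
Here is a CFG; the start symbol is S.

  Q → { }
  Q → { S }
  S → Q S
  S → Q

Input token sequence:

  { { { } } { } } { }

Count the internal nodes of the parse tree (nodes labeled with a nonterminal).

10

[S [Q { [S [Q { [S [Q { }]] }] [S [Q { }]]] }] [S [Q { }]]]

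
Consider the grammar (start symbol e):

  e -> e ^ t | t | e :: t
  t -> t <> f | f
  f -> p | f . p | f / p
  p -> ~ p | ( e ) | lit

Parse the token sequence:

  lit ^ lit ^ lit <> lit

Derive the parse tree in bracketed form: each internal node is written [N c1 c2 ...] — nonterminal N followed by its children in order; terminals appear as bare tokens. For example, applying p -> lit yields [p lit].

[e [e [e [t [f [p lit]]]] ^ [t [f [p lit]]]] ^ [t [t [f [p lit]]] <> [f [p lit]]]]

e
e ^ t
e ^ t ^ t
t ^ t ^ t
f ^ t ^ t
p ^ t ^ t
lit ^ t ^ t
lit ^ f ^ t
lit ^ p ^ t
lit ^ lit ^ t
lit ^ lit ^ t <> f
lit ^ lit ^ f <> f
lit ^ lit ^ p <> f
lit ^ lit ^ lit <> f
lit ^ lit ^ lit <> p
lit ^ lit ^ lit <> lit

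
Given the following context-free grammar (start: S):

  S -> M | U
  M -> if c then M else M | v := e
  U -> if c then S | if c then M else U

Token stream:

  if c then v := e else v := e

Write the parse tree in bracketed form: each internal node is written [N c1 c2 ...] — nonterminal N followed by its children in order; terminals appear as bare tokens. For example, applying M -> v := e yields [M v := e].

[S [M if c then [M v := e] else [M v := e]]]

S
M
if c then M else M
if c then v := e else M
if c then v := e else v := e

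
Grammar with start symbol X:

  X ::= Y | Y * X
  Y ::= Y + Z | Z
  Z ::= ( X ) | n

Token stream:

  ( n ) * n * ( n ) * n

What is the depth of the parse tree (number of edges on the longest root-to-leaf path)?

8

[X [Y [Z ( [X [Y [Z n]]] )]] * [X [Y [Z n]] * [X [Y [Z ( [X [Y [Z n]]] )]] * [X [Y [Z n]]]]]]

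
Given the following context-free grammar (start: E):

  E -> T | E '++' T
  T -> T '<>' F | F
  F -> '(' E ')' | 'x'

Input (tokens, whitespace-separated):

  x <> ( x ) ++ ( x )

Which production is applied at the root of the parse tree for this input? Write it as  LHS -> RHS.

[E [E [T [T [F x]] <> [F ( [E [T [F x]]] )]]] ++ [T [F ( [E [T [F x]]] )]]]

E -> E '++' T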